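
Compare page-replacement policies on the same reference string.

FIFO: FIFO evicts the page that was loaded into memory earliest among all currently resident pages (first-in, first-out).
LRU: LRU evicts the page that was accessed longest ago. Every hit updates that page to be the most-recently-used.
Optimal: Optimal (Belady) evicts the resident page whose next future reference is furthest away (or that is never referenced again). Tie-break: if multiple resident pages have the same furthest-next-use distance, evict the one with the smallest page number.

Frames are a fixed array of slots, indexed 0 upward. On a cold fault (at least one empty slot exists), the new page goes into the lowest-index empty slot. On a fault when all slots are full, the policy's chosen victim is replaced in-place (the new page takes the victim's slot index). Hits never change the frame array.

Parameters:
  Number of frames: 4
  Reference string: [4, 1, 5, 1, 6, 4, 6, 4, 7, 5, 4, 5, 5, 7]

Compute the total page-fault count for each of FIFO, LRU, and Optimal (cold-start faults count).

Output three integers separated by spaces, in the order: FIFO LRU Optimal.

Answer: 6 6 5

Derivation:
--- FIFO ---
  step 0: ref 4 -> FAULT, frames=[4,-,-,-] (faults so far: 1)
  step 1: ref 1 -> FAULT, frames=[4,1,-,-] (faults so far: 2)
  step 2: ref 5 -> FAULT, frames=[4,1,5,-] (faults so far: 3)
  step 3: ref 1 -> HIT, frames=[4,1,5,-] (faults so far: 3)
  step 4: ref 6 -> FAULT, frames=[4,1,5,6] (faults so far: 4)
  step 5: ref 4 -> HIT, frames=[4,1,5,6] (faults so far: 4)
  step 6: ref 6 -> HIT, frames=[4,1,5,6] (faults so far: 4)
  step 7: ref 4 -> HIT, frames=[4,1,5,6] (faults so far: 4)
  step 8: ref 7 -> FAULT, evict 4, frames=[7,1,5,6] (faults so far: 5)
  step 9: ref 5 -> HIT, frames=[7,1,5,6] (faults so far: 5)
  step 10: ref 4 -> FAULT, evict 1, frames=[7,4,5,6] (faults so far: 6)
  step 11: ref 5 -> HIT, frames=[7,4,5,6] (faults so far: 6)
  step 12: ref 5 -> HIT, frames=[7,4,5,6] (faults so far: 6)
  step 13: ref 7 -> HIT, frames=[7,4,5,6] (faults so far: 6)
  FIFO total faults: 6
--- LRU ---
  step 0: ref 4 -> FAULT, frames=[4,-,-,-] (faults so far: 1)
  step 1: ref 1 -> FAULT, frames=[4,1,-,-] (faults so far: 2)
  step 2: ref 5 -> FAULT, frames=[4,1,5,-] (faults so far: 3)
  step 3: ref 1 -> HIT, frames=[4,1,5,-] (faults so far: 3)
  step 4: ref 6 -> FAULT, frames=[4,1,5,6] (faults so far: 4)
  step 5: ref 4 -> HIT, frames=[4,1,5,6] (faults so far: 4)
  step 6: ref 6 -> HIT, frames=[4,1,5,6] (faults so far: 4)
  step 7: ref 4 -> HIT, frames=[4,1,5,6] (faults so far: 4)
  step 8: ref 7 -> FAULT, evict 5, frames=[4,1,7,6] (faults so far: 5)
  step 9: ref 5 -> FAULT, evict 1, frames=[4,5,7,6] (faults so far: 6)
  step 10: ref 4 -> HIT, frames=[4,5,7,6] (faults so far: 6)
  step 11: ref 5 -> HIT, frames=[4,5,7,6] (faults so far: 6)
  step 12: ref 5 -> HIT, frames=[4,5,7,6] (faults so far: 6)
  step 13: ref 7 -> HIT, frames=[4,5,7,6] (faults so far: 6)
  LRU total faults: 6
--- Optimal ---
  step 0: ref 4 -> FAULT, frames=[4,-,-,-] (faults so far: 1)
  step 1: ref 1 -> FAULT, frames=[4,1,-,-] (faults so far: 2)
  step 2: ref 5 -> FAULT, frames=[4,1,5,-] (faults so far: 3)
  step 3: ref 1 -> HIT, frames=[4,1,5,-] (faults so far: 3)
  step 4: ref 6 -> FAULT, frames=[4,1,5,6] (faults so far: 4)
  step 5: ref 4 -> HIT, frames=[4,1,5,6] (faults so far: 4)
  step 6: ref 6 -> HIT, frames=[4,1,5,6] (faults so far: 4)
  step 7: ref 4 -> HIT, frames=[4,1,5,6] (faults so far: 4)
  step 8: ref 7 -> FAULT, evict 1, frames=[4,7,5,6] (faults so far: 5)
  step 9: ref 5 -> HIT, frames=[4,7,5,6] (faults so far: 5)
  step 10: ref 4 -> HIT, frames=[4,7,5,6] (faults so far: 5)
  step 11: ref 5 -> HIT, frames=[4,7,5,6] (faults so far: 5)
  step 12: ref 5 -> HIT, frames=[4,7,5,6] (faults so far: 5)
  step 13: ref 7 -> HIT, frames=[4,7,5,6] (faults so far: 5)
  Optimal total faults: 5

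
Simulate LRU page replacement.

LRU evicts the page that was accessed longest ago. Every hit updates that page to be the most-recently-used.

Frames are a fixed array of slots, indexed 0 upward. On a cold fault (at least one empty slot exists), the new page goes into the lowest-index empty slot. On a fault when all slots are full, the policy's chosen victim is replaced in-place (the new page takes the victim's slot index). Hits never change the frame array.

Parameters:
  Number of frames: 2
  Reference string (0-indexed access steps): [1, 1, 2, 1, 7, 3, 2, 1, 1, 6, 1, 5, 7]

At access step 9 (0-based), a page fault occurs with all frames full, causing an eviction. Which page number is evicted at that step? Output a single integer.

Answer: 2

Derivation:
Step 0: ref 1 -> FAULT, frames=[1,-]
Step 1: ref 1 -> HIT, frames=[1,-]
Step 2: ref 2 -> FAULT, frames=[1,2]
Step 3: ref 1 -> HIT, frames=[1,2]
Step 4: ref 7 -> FAULT, evict 2, frames=[1,7]
Step 5: ref 3 -> FAULT, evict 1, frames=[3,7]
Step 6: ref 2 -> FAULT, evict 7, frames=[3,2]
Step 7: ref 1 -> FAULT, evict 3, frames=[1,2]
Step 8: ref 1 -> HIT, frames=[1,2]
Step 9: ref 6 -> FAULT, evict 2, frames=[1,6]
At step 9: evicted page 2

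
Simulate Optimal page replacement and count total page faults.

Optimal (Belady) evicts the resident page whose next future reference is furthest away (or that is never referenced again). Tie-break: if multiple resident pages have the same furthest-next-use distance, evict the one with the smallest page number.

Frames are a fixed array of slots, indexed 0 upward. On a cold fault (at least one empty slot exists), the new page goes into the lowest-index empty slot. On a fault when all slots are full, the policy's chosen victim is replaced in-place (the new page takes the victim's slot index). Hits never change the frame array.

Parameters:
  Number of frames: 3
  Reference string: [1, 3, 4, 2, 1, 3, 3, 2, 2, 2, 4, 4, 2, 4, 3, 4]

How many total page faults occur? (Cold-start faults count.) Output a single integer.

Answer: 5

Derivation:
Step 0: ref 1 → FAULT, frames=[1,-,-]
Step 1: ref 3 → FAULT, frames=[1,3,-]
Step 2: ref 4 → FAULT, frames=[1,3,4]
Step 3: ref 2 → FAULT (evict 4), frames=[1,3,2]
Step 4: ref 1 → HIT, frames=[1,3,2]
Step 5: ref 3 → HIT, frames=[1,3,2]
Step 6: ref 3 → HIT, frames=[1,3,2]
Step 7: ref 2 → HIT, frames=[1,3,2]
Step 8: ref 2 → HIT, frames=[1,3,2]
Step 9: ref 2 → HIT, frames=[1,3,2]
Step 10: ref 4 → FAULT (evict 1), frames=[4,3,2]
Step 11: ref 4 → HIT, frames=[4,3,2]
Step 12: ref 2 → HIT, frames=[4,3,2]
Step 13: ref 4 → HIT, frames=[4,3,2]
Step 14: ref 3 → HIT, frames=[4,3,2]
Step 15: ref 4 → HIT, frames=[4,3,2]
Total faults: 5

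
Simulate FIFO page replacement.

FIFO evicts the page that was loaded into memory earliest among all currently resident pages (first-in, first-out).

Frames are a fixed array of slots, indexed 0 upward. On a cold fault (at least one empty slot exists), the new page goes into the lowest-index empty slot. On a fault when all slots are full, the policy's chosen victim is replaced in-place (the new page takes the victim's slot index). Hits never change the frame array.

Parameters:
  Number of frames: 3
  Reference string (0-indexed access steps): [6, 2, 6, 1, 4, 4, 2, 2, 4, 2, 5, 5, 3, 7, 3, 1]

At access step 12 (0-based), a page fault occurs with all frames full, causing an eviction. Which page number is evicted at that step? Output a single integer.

Answer: 1

Derivation:
Step 0: ref 6 -> FAULT, frames=[6,-,-]
Step 1: ref 2 -> FAULT, frames=[6,2,-]
Step 2: ref 6 -> HIT, frames=[6,2,-]
Step 3: ref 1 -> FAULT, frames=[6,2,1]
Step 4: ref 4 -> FAULT, evict 6, frames=[4,2,1]
Step 5: ref 4 -> HIT, frames=[4,2,1]
Step 6: ref 2 -> HIT, frames=[4,2,1]
Step 7: ref 2 -> HIT, frames=[4,2,1]
Step 8: ref 4 -> HIT, frames=[4,2,1]
Step 9: ref 2 -> HIT, frames=[4,2,1]
Step 10: ref 5 -> FAULT, evict 2, frames=[4,5,1]
Step 11: ref 5 -> HIT, frames=[4,5,1]
Step 12: ref 3 -> FAULT, evict 1, frames=[4,5,3]
At step 12: evicted page 1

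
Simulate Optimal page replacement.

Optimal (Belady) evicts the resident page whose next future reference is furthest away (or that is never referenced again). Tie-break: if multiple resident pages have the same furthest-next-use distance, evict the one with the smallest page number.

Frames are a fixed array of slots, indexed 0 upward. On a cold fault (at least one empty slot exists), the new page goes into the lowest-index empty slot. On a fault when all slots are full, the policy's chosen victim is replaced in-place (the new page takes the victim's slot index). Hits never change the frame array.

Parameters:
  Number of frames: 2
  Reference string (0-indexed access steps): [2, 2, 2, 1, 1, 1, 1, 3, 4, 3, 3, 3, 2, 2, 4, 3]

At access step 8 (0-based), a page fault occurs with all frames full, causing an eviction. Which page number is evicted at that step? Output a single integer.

Step 0: ref 2 -> FAULT, frames=[2,-]
Step 1: ref 2 -> HIT, frames=[2,-]
Step 2: ref 2 -> HIT, frames=[2,-]
Step 3: ref 1 -> FAULT, frames=[2,1]
Step 4: ref 1 -> HIT, frames=[2,1]
Step 5: ref 1 -> HIT, frames=[2,1]
Step 6: ref 1 -> HIT, frames=[2,1]
Step 7: ref 3 -> FAULT, evict 1, frames=[2,3]
Step 8: ref 4 -> FAULT, evict 2, frames=[4,3]
At step 8: evicted page 2

Answer: 2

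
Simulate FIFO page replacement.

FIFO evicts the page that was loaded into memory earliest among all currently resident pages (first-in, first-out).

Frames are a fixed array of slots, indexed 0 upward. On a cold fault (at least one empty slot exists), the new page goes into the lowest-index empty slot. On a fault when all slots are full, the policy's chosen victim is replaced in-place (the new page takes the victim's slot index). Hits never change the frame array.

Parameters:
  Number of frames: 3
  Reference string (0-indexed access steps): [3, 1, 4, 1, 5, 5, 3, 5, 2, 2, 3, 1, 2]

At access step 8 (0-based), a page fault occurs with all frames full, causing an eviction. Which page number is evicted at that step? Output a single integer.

Step 0: ref 3 -> FAULT, frames=[3,-,-]
Step 1: ref 1 -> FAULT, frames=[3,1,-]
Step 2: ref 4 -> FAULT, frames=[3,1,4]
Step 3: ref 1 -> HIT, frames=[3,1,4]
Step 4: ref 5 -> FAULT, evict 3, frames=[5,1,4]
Step 5: ref 5 -> HIT, frames=[5,1,4]
Step 6: ref 3 -> FAULT, evict 1, frames=[5,3,4]
Step 7: ref 5 -> HIT, frames=[5,3,4]
Step 8: ref 2 -> FAULT, evict 4, frames=[5,3,2]
At step 8: evicted page 4

Answer: 4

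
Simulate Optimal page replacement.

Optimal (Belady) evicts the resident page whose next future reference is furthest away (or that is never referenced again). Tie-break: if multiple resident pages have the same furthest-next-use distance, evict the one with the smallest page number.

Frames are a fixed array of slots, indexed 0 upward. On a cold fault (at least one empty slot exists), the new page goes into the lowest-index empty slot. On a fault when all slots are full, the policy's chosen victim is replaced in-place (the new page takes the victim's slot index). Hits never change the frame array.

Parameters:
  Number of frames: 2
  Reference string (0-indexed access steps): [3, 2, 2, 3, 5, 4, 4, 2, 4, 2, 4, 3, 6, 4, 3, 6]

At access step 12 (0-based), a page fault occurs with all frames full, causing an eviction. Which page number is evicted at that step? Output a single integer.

Answer: 3

Derivation:
Step 0: ref 3 -> FAULT, frames=[3,-]
Step 1: ref 2 -> FAULT, frames=[3,2]
Step 2: ref 2 -> HIT, frames=[3,2]
Step 3: ref 3 -> HIT, frames=[3,2]
Step 4: ref 5 -> FAULT, evict 3, frames=[5,2]
Step 5: ref 4 -> FAULT, evict 5, frames=[4,2]
Step 6: ref 4 -> HIT, frames=[4,2]
Step 7: ref 2 -> HIT, frames=[4,2]
Step 8: ref 4 -> HIT, frames=[4,2]
Step 9: ref 2 -> HIT, frames=[4,2]
Step 10: ref 4 -> HIT, frames=[4,2]
Step 11: ref 3 -> FAULT, evict 2, frames=[4,3]
Step 12: ref 6 -> FAULT, evict 3, frames=[4,6]
At step 12: evicted page 3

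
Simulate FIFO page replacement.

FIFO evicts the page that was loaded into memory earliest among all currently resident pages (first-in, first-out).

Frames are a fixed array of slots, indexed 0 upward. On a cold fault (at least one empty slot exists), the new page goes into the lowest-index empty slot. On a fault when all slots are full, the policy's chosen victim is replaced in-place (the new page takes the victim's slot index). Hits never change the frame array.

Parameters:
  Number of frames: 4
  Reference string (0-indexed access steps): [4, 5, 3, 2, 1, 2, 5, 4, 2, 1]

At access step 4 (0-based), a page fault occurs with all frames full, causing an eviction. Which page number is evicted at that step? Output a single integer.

Answer: 4

Derivation:
Step 0: ref 4 -> FAULT, frames=[4,-,-,-]
Step 1: ref 5 -> FAULT, frames=[4,5,-,-]
Step 2: ref 3 -> FAULT, frames=[4,5,3,-]
Step 3: ref 2 -> FAULT, frames=[4,5,3,2]
Step 4: ref 1 -> FAULT, evict 4, frames=[1,5,3,2]
At step 4: evicted page 4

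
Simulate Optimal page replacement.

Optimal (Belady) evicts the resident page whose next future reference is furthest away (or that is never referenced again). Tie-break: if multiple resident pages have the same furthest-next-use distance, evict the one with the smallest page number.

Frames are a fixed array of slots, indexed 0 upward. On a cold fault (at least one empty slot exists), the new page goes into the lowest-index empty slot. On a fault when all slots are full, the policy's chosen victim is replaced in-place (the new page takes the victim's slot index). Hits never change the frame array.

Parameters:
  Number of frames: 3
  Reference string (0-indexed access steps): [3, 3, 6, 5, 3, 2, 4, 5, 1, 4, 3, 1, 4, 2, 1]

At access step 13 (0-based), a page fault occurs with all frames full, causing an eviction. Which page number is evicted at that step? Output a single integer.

Step 0: ref 3 -> FAULT, frames=[3,-,-]
Step 1: ref 3 -> HIT, frames=[3,-,-]
Step 2: ref 6 -> FAULT, frames=[3,6,-]
Step 3: ref 5 -> FAULT, frames=[3,6,5]
Step 4: ref 3 -> HIT, frames=[3,6,5]
Step 5: ref 2 -> FAULT, evict 6, frames=[3,2,5]
Step 6: ref 4 -> FAULT, evict 2, frames=[3,4,5]
Step 7: ref 5 -> HIT, frames=[3,4,5]
Step 8: ref 1 -> FAULT, evict 5, frames=[3,4,1]
Step 9: ref 4 -> HIT, frames=[3,4,1]
Step 10: ref 3 -> HIT, frames=[3,4,1]
Step 11: ref 1 -> HIT, frames=[3,4,1]
Step 12: ref 4 -> HIT, frames=[3,4,1]
Step 13: ref 2 -> FAULT, evict 3, frames=[2,4,1]
At step 13: evicted page 3

Answer: 3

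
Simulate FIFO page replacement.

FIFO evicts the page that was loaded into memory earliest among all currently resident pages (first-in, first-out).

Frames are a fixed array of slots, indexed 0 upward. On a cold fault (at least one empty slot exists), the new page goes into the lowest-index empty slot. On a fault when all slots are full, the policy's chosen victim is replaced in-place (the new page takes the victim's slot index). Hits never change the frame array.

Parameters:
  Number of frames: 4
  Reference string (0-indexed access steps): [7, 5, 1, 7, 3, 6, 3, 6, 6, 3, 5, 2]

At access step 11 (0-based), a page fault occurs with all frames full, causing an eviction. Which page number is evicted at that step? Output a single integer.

Answer: 5

Derivation:
Step 0: ref 7 -> FAULT, frames=[7,-,-,-]
Step 1: ref 5 -> FAULT, frames=[7,5,-,-]
Step 2: ref 1 -> FAULT, frames=[7,5,1,-]
Step 3: ref 7 -> HIT, frames=[7,5,1,-]
Step 4: ref 3 -> FAULT, frames=[7,5,1,3]
Step 5: ref 6 -> FAULT, evict 7, frames=[6,5,1,3]
Step 6: ref 3 -> HIT, frames=[6,5,1,3]
Step 7: ref 6 -> HIT, frames=[6,5,1,3]
Step 8: ref 6 -> HIT, frames=[6,5,1,3]
Step 9: ref 3 -> HIT, frames=[6,5,1,3]
Step 10: ref 5 -> HIT, frames=[6,5,1,3]
Step 11: ref 2 -> FAULT, evict 5, frames=[6,2,1,3]
At step 11: evicted page 5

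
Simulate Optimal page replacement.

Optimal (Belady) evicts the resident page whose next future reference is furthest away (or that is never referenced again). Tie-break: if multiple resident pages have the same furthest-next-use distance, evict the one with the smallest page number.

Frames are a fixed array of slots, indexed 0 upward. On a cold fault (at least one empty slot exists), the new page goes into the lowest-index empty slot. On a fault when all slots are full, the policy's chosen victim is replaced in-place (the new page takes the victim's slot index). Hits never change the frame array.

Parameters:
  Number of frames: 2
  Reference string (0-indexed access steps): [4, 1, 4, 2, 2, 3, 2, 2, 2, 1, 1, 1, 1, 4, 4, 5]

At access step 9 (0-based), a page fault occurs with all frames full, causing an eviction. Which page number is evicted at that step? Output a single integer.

Answer: 2

Derivation:
Step 0: ref 4 -> FAULT, frames=[4,-]
Step 1: ref 1 -> FAULT, frames=[4,1]
Step 2: ref 4 -> HIT, frames=[4,1]
Step 3: ref 2 -> FAULT, evict 4, frames=[2,1]
Step 4: ref 2 -> HIT, frames=[2,1]
Step 5: ref 3 -> FAULT, evict 1, frames=[2,3]
Step 6: ref 2 -> HIT, frames=[2,3]
Step 7: ref 2 -> HIT, frames=[2,3]
Step 8: ref 2 -> HIT, frames=[2,3]
Step 9: ref 1 -> FAULT, evict 2, frames=[1,3]
At step 9: evicted page 2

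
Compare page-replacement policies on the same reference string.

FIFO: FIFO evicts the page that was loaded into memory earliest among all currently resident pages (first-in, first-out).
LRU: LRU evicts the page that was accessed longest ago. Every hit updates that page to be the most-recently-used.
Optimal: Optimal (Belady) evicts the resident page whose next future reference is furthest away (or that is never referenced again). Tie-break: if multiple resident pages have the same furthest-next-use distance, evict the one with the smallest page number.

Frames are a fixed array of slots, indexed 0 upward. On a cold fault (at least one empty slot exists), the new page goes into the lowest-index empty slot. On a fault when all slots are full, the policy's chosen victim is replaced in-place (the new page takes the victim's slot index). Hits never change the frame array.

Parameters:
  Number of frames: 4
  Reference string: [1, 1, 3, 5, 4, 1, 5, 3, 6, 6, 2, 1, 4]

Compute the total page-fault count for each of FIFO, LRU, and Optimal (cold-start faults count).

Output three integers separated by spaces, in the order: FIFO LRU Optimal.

Answer: 7 8 6

Derivation:
--- FIFO ---
  step 0: ref 1 -> FAULT, frames=[1,-,-,-] (faults so far: 1)
  step 1: ref 1 -> HIT, frames=[1,-,-,-] (faults so far: 1)
  step 2: ref 3 -> FAULT, frames=[1,3,-,-] (faults so far: 2)
  step 3: ref 5 -> FAULT, frames=[1,3,5,-] (faults so far: 3)
  step 4: ref 4 -> FAULT, frames=[1,3,5,4] (faults so far: 4)
  step 5: ref 1 -> HIT, frames=[1,3,5,4] (faults so far: 4)
  step 6: ref 5 -> HIT, frames=[1,3,5,4] (faults so far: 4)
  step 7: ref 3 -> HIT, frames=[1,3,5,4] (faults so far: 4)
  step 8: ref 6 -> FAULT, evict 1, frames=[6,3,5,4] (faults so far: 5)
  step 9: ref 6 -> HIT, frames=[6,3,5,4] (faults so far: 5)
  step 10: ref 2 -> FAULT, evict 3, frames=[6,2,5,4] (faults so far: 6)
  step 11: ref 1 -> FAULT, evict 5, frames=[6,2,1,4] (faults so far: 7)
  step 12: ref 4 -> HIT, frames=[6,2,1,4] (faults so far: 7)
  FIFO total faults: 7
--- LRU ---
  step 0: ref 1 -> FAULT, frames=[1,-,-,-] (faults so far: 1)
  step 1: ref 1 -> HIT, frames=[1,-,-,-] (faults so far: 1)
  step 2: ref 3 -> FAULT, frames=[1,3,-,-] (faults so far: 2)
  step 3: ref 5 -> FAULT, frames=[1,3,5,-] (faults so far: 3)
  step 4: ref 4 -> FAULT, frames=[1,3,5,4] (faults so far: 4)
  step 5: ref 1 -> HIT, frames=[1,3,5,4] (faults so far: 4)
  step 6: ref 5 -> HIT, frames=[1,3,5,4] (faults so far: 4)
  step 7: ref 3 -> HIT, frames=[1,3,5,4] (faults so far: 4)
  step 8: ref 6 -> FAULT, evict 4, frames=[1,3,5,6] (faults so far: 5)
  step 9: ref 6 -> HIT, frames=[1,3,5,6] (faults so far: 5)
  step 10: ref 2 -> FAULT, evict 1, frames=[2,3,5,6] (faults so far: 6)
  step 11: ref 1 -> FAULT, evict 5, frames=[2,3,1,6] (faults so far: 7)
  step 12: ref 4 -> FAULT, evict 3, frames=[2,4,1,6] (faults so far: 8)
  LRU total faults: 8
--- Optimal ---
  step 0: ref 1 -> FAULT, frames=[1,-,-,-] (faults so far: 1)
  step 1: ref 1 -> HIT, frames=[1,-,-,-] (faults so far: 1)
  step 2: ref 3 -> FAULT, frames=[1,3,-,-] (faults so far: 2)
  step 3: ref 5 -> FAULT, frames=[1,3,5,-] (faults so far: 3)
  step 4: ref 4 -> FAULT, frames=[1,3,5,4] (faults so far: 4)
  step 5: ref 1 -> HIT, frames=[1,3,5,4] (faults so far: 4)
  step 6: ref 5 -> HIT, frames=[1,3,5,4] (faults so far: 4)
  step 7: ref 3 -> HIT, frames=[1,3,5,4] (faults so far: 4)
  step 8: ref 6 -> FAULT, evict 3, frames=[1,6,5,4] (faults so far: 5)
  step 9: ref 6 -> HIT, frames=[1,6,5,4] (faults so far: 5)
  step 10: ref 2 -> FAULT, evict 5, frames=[1,6,2,4] (faults so far: 6)
  step 11: ref 1 -> HIT, frames=[1,6,2,4] (faults so far: 6)
  step 12: ref 4 -> HIT, frames=[1,6,2,4] (faults so far: 6)
  Optimal total faults: 6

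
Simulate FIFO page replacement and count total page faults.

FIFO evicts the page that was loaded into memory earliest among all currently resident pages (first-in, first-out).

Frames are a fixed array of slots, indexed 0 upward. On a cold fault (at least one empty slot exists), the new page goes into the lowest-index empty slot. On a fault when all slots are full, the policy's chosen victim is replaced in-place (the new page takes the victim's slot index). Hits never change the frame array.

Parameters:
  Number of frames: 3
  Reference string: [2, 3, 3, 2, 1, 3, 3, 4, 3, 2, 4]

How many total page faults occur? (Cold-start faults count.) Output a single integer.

Answer: 5

Derivation:
Step 0: ref 2 → FAULT, frames=[2,-,-]
Step 1: ref 3 → FAULT, frames=[2,3,-]
Step 2: ref 3 → HIT, frames=[2,3,-]
Step 3: ref 2 → HIT, frames=[2,3,-]
Step 4: ref 1 → FAULT, frames=[2,3,1]
Step 5: ref 3 → HIT, frames=[2,3,1]
Step 6: ref 3 → HIT, frames=[2,3,1]
Step 7: ref 4 → FAULT (evict 2), frames=[4,3,1]
Step 8: ref 3 → HIT, frames=[4,3,1]
Step 9: ref 2 → FAULT (evict 3), frames=[4,2,1]
Step 10: ref 4 → HIT, frames=[4,2,1]
Total faults: 5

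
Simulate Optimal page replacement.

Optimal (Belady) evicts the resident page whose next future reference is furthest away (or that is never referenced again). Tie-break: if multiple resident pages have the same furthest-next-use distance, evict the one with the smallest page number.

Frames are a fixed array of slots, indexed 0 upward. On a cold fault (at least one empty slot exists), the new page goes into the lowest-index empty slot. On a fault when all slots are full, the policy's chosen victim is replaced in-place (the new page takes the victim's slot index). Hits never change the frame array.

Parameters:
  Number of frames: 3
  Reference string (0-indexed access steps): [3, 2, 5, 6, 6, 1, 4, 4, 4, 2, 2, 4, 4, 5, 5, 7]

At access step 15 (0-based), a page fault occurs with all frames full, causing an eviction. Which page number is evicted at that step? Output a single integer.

Answer: 2

Derivation:
Step 0: ref 3 -> FAULT, frames=[3,-,-]
Step 1: ref 2 -> FAULT, frames=[3,2,-]
Step 2: ref 5 -> FAULT, frames=[3,2,5]
Step 3: ref 6 -> FAULT, evict 3, frames=[6,2,5]
Step 4: ref 6 -> HIT, frames=[6,2,5]
Step 5: ref 1 -> FAULT, evict 6, frames=[1,2,5]
Step 6: ref 4 -> FAULT, evict 1, frames=[4,2,5]
Step 7: ref 4 -> HIT, frames=[4,2,5]
Step 8: ref 4 -> HIT, frames=[4,2,5]
Step 9: ref 2 -> HIT, frames=[4,2,5]
Step 10: ref 2 -> HIT, frames=[4,2,5]
Step 11: ref 4 -> HIT, frames=[4,2,5]
Step 12: ref 4 -> HIT, frames=[4,2,5]
Step 13: ref 5 -> HIT, frames=[4,2,5]
Step 14: ref 5 -> HIT, frames=[4,2,5]
Step 15: ref 7 -> FAULT, evict 2, frames=[4,7,5]
At step 15: evicted page 2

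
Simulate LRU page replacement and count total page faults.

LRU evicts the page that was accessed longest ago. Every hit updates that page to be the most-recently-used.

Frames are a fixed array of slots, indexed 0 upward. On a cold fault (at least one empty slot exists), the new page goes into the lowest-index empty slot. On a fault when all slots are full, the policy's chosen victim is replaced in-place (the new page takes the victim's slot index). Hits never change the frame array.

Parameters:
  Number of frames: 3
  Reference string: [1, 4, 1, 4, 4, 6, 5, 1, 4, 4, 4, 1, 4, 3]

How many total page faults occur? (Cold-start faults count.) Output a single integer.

Step 0: ref 1 → FAULT, frames=[1,-,-]
Step 1: ref 4 → FAULT, frames=[1,4,-]
Step 2: ref 1 → HIT, frames=[1,4,-]
Step 3: ref 4 → HIT, frames=[1,4,-]
Step 4: ref 4 → HIT, frames=[1,4,-]
Step 5: ref 6 → FAULT, frames=[1,4,6]
Step 6: ref 5 → FAULT (evict 1), frames=[5,4,6]
Step 7: ref 1 → FAULT (evict 4), frames=[5,1,6]
Step 8: ref 4 → FAULT (evict 6), frames=[5,1,4]
Step 9: ref 4 → HIT, frames=[5,1,4]
Step 10: ref 4 → HIT, frames=[5,1,4]
Step 11: ref 1 → HIT, frames=[5,1,4]
Step 12: ref 4 → HIT, frames=[5,1,4]
Step 13: ref 3 → FAULT (evict 5), frames=[3,1,4]
Total faults: 7

Answer: 7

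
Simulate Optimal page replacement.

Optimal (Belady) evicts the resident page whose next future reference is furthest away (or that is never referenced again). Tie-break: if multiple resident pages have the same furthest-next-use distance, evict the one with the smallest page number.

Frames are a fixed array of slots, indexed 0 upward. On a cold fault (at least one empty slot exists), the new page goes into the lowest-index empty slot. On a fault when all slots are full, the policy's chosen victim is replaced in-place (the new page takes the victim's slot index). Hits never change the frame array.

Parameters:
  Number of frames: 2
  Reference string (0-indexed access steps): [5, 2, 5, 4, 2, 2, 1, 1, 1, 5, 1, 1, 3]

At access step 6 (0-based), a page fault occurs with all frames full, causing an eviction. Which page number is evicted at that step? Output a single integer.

Step 0: ref 5 -> FAULT, frames=[5,-]
Step 1: ref 2 -> FAULT, frames=[5,2]
Step 2: ref 5 -> HIT, frames=[5,2]
Step 3: ref 4 -> FAULT, evict 5, frames=[4,2]
Step 4: ref 2 -> HIT, frames=[4,2]
Step 5: ref 2 -> HIT, frames=[4,2]
Step 6: ref 1 -> FAULT, evict 2, frames=[4,1]
At step 6: evicted page 2

Answer: 2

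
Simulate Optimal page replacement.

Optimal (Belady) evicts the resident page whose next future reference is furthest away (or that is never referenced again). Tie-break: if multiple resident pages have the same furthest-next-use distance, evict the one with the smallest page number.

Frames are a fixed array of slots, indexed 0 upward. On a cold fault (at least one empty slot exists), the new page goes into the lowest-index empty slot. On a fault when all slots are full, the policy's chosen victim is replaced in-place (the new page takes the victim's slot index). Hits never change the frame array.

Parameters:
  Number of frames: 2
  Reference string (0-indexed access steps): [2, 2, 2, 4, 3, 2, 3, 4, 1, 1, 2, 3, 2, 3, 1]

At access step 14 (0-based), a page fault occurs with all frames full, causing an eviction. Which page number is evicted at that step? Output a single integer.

Answer: 2

Derivation:
Step 0: ref 2 -> FAULT, frames=[2,-]
Step 1: ref 2 -> HIT, frames=[2,-]
Step 2: ref 2 -> HIT, frames=[2,-]
Step 3: ref 4 -> FAULT, frames=[2,4]
Step 4: ref 3 -> FAULT, evict 4, frames=[2,3]
Step 5: ref 2 -> HIT, frames=[2,3]
Step 6: ref 3 -> HIT, frames=[2,3]
Step 7: ref 4 -> FAULT, evict 3, frames=[2,4]
Step 8: ref 1 -> FAULT, evict 4, frames=[2,1]
Step 9: ref 1 -> HIT, frames=[2,1]
Step 10: ref 2 -> HIT, frames=[2,1]
Step 11: ref 3 -> FAULT, evict 1, frames=[2,3]
Step 12: ref 2 -> HIT, frames=[2,3]
Step 13: ref 3 -> HIT, frames=[2,3]
Step 14: ref 1 -> FAULT, evict 2, frames=[1,3]
At step 14: evicted page 2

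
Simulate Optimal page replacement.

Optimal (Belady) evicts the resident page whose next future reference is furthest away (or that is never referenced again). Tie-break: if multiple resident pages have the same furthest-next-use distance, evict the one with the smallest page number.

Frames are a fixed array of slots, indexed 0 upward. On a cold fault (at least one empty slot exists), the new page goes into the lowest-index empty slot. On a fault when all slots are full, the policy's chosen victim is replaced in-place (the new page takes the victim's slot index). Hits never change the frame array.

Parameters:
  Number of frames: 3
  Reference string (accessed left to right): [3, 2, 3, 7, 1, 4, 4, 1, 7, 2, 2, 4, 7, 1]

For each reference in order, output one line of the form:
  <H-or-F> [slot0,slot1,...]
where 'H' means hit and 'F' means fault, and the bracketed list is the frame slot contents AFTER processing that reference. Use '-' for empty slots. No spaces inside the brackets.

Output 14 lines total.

F [3,-,-]
F [3,2,-]
H [3,2,-]
F [3,2,7]
F [1,2,7]
F [1,4,7]
H [1,4,7]
H [1,4,7]
H [1,4,7]
F [2,4,7]
H [2,4,7]
H [2,4,7]
H [2,4,7]
F [1,4,7]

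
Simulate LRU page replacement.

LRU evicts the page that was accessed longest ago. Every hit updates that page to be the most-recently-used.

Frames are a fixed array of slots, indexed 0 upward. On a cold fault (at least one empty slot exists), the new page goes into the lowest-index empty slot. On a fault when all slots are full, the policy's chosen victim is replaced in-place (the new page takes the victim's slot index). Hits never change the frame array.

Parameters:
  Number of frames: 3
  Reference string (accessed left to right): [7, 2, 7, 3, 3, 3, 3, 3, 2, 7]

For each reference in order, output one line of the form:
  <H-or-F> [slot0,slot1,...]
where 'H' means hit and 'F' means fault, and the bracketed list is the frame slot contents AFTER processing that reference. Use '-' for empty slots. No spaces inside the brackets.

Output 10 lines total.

F [7,-,-]
F [7,2,-]
H [7,2,-]
F [7,2,3]
H [7,2,3]
H [7,2,3]
H [7,2,3]
H [7,2,3]
H [7,2,3]
H [7,2,3]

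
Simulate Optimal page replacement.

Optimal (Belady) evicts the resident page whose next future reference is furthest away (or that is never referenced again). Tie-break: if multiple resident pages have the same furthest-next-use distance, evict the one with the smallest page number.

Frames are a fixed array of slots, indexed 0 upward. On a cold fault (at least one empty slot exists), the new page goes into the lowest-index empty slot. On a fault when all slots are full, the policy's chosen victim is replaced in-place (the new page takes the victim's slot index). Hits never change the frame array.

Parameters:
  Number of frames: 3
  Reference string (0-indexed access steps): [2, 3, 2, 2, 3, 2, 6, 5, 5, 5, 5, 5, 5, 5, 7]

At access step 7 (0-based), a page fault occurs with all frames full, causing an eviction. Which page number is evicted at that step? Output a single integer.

Answer: 2

Derivation:
Step 0: ref 2 -> FAULT, frames=[2,-,-]
Step 1: ref 3 -> FAULT, frames=[2,3,-]
Step 2: ref 2 -> HIT, frames=[2,3,-]
Step 3: ref 2 -> HIT, frames=[2,3,-]
Step 4: ref 3 -> HIT, frames=[2,3,-]
Step 5: ref 2 -> HIT, frames=[2,3,-]
Step 6: ref 6 -> FAULT, frames=[2,3,6]
Step 7: ref 5 -> FAULT, evict 2, frames=[5,3,6]
At step 7: evicted page 2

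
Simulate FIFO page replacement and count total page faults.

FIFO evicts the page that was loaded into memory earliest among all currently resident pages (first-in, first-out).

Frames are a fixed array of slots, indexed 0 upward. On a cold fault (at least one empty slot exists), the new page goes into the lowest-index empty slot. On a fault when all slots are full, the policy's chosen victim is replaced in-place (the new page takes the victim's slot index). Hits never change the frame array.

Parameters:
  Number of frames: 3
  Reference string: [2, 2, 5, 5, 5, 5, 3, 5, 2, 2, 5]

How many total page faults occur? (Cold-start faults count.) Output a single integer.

Answer: 3

Derivation:
Step 0: ref 2 → FAULT, frames=[2,-,-]
Step 1: ref 2 → HIT, frames=[2,-,-]
Step 2: ref 5 → FAULT, frames=[2,5,-]
Step 3: ref 5 → HIT, frames=[2,5,-]
Step 4: ref 5 → HIT, frames=[2,5,-]
Step 5: ref 5 → HIT, frames=[2,5,-]
Step 6: ref 3 → FAULT, frames=[2,5,3]
Step 7: ref 5 → HIT, frames=[2,5,3]
Step 8: ref 2 → HIT, frames=[2,5,3]
Step 9: ref 2 → HIT, frames=[2,5,3]
Step 10: ref 5 → HIT, frames=[2,5,3]
Total faults: 3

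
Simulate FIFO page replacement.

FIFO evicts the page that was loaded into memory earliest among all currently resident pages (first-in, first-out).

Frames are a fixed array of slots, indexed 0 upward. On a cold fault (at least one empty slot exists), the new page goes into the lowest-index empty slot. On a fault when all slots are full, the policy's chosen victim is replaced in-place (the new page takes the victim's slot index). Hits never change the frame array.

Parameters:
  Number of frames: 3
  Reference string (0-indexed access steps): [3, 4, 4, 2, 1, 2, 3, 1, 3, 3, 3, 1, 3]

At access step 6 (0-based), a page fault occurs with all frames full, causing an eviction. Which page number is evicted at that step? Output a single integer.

Answer: 4

Derivation:
Step 0: ref 3 -> FAULT, frames=[3,-,-]
Step 1: ref 4 -> FAULT, frames=[3,4,-]
Step 2: ref 4 -> HIT, frames=[3,4,-]
Step 3: ref 2 -> FAULT, frames=[3,4,2]
Step 4: ref 1 -> FAULT, evict 3, frames=[1,4,2]
Step 5: ref 2 -> HIT, frames=[1,4,2]
Step 6: ref 3 -> FAULT, evict 4, frames=[1,3,2]
At step 6: evicted page 4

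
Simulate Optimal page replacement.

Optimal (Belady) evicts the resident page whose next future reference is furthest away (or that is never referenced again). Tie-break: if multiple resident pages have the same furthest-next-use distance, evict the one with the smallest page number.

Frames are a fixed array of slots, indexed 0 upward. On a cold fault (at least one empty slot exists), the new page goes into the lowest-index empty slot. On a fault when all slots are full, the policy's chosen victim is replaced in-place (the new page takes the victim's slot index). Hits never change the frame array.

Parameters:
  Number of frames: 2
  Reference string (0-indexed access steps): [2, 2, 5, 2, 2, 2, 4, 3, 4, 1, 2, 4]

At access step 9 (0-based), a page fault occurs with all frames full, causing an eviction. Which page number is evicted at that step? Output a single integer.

Answer: 3

Derivation:
Step 0: ref 2 -> FAULT, frames=[2,-]
Step 1: ref 2 -> HIT, frames=[2,-]
Step 2: ref 5 -> FAULT, frames=[2,5]
Step 3: ref 2 -> HIT, frames=[2,5]
Step 4: ref 2 -> HIT, frames=[2,5]
Step 5: ref 2 -> HIT, frames=[2,5]
Step 6: ref 4 -> FAULT, evict 5, frames=[2,4]
Step 7: ref 3 -> FAULT, evict 2, frames=[3,4]
Step 8: ref 4 -> HIT, frames=[3,4]
Step 9: ref 1 -> FAULT, evict 3, frames=[1,4]
At step 9: evicted page 3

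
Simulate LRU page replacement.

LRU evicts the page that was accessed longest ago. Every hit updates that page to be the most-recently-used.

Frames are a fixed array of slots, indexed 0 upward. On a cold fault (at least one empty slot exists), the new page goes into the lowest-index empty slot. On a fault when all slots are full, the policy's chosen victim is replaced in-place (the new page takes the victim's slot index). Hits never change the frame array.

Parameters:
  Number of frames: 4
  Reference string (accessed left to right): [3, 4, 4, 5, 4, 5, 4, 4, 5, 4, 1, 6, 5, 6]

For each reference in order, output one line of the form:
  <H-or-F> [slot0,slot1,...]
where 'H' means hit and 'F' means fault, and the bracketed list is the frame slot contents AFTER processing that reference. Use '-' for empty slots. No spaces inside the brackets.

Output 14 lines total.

F [3,-,-,-]
F [3,4,-,-]
H [3,4,-,-]
F [3,4,5,-]
H [3,4,5,-]
H [3,4,5,-]
H [3,4,5,-]
H [3,4,5,-]
H [3,4,5,-]
H [3,4,5,-]
F [3,4,5,1]
F [6,4,5,1]
H [6,4,5,1]
H [6,4,5,1]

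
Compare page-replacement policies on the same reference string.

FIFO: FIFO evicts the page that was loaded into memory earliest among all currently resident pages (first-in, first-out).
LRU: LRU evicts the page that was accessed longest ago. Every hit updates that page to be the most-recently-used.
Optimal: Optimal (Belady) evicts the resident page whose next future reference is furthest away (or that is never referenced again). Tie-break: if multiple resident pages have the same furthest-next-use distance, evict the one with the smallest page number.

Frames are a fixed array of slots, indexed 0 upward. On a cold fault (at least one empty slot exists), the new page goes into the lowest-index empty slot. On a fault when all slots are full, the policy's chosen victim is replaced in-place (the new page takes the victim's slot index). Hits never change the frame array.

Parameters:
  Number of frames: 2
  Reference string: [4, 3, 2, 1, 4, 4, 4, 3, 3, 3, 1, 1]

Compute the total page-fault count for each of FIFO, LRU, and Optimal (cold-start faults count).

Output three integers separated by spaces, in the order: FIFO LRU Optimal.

--- FIFO ---
  step 0: ref 4 -> FAULT, frames=[4,-] (faults so far: 1)
  step 1: ref 3 -> FAULT, frames=[4,3] (faults so far: 2)
  step 2: ref 2 -> FAULT, evict 4, frames=[2,3] (faults so far: 3)
  step 3: ref 1 -> FAULT, evict 3, frames=[2,1] (faults so far: 4)
  step 4: ref 4 -> FAULT, evict 2, frames=[4,1] (faults so far: 5)
  step 5: ref 4 -> HIT, frames=[4,1] (faults so far: 5)
  step 6: ref 4 -> HIT, frames=[4,1] (faults so far: 5)
  step 7: ref 3 -> FAULT, evict 1, frames=[4,3] (faults so far: 6)
  step 8: ref 3 -> HIT, frames=[4,3] (faults so far: 6)
  step 9: ref 3 -> HIT, frames=[4,3] (faults so far: 6)
  step 10: ref 1 -> FAULT, evict 4, frames=[1,3] (faults so far: 7)
  step 11: ref 1 -> HIT, frames=[1,3] (faults so far: 7)
  FIFO total faults: 7
--- LRU ---
  step 0: ref 4 -> FAULT, frames=[4,-] (faults so far: 1)
  step 1: ref 3 -> FAULT, frames=[4,3] (faults so far: 2)
  step 2: ref 2 -> FAULT, evict 4, frames=[2,3] (faults so far: 3)
  step 3: ref 1 -> FAULT, evict 3, frames=[2,1] (faults so far: 4)
  step 4: ref 4 -> FAULT, evict 2, frames=[4,1] (faults so far: 5)
  step 5: ref 4 -> HIT, frames=[4,1] (faults so far: 5)
  step 6: ref 4 -> HIT, frames=[4,1] (faults so far: 5)
  step 7: ref 3 -> FAULT, evict 1, frames=[4,3] (faults so far: 6)
  step 8: ref 3 -> HIT, frames=[4,3] (faults so far: 6)
  step 9: ref 3 -> HIT, frames=[4,3] (faults so far: 6)
  step 10: ref 1 -> FAULT, evict 4, frames=[1,3] (faults so far: 7)
  step 11: ref 1 -> HIT, frames=[1,3] (faults so far: 7)
  LRU total faults: 7
--- Optimal ---
  step 0: ref 4 -> FAULT, frames=[4,-] (faults so far: 1)
  step 1: ref 3 -> FAULT, frames=[4,3] (faults so far: 2)
  step 2: ref 2 -> FAULT, evict 3, frames=[4,2] (faults so far: 3)
  step 3: ref 1 -> FAULT, evict 2, frames=[4,1] (faults so far: 4)
  step 4: ref 4 -> HIT, frames=[4,1] (faults so far: 4)
  step 5: ref 4 -> HIT, frames=[4,1] (faults so far: 4)
  step 6: ref 4 -> HIT, frames=[4,1] (faults so far: 4)
  step 7: ref 3 -> FAULT, evict 4, frames=[3,1] (faults so far: 5)
  step 8: ref 3 -> HIT, frames=[3,1] (faults so far: 5)
  step 9: ref 3 -> HIT, frames=[3,1] (faults so far: 5)
  step 10: ref 1 -> HIT, frames=[3,1] (faults so far: 5)
  step 11: ref 1 -> HIT, frames=[3,1] (faults so far: 5)
  Optimal total faults: 5

Answer: 7 7 5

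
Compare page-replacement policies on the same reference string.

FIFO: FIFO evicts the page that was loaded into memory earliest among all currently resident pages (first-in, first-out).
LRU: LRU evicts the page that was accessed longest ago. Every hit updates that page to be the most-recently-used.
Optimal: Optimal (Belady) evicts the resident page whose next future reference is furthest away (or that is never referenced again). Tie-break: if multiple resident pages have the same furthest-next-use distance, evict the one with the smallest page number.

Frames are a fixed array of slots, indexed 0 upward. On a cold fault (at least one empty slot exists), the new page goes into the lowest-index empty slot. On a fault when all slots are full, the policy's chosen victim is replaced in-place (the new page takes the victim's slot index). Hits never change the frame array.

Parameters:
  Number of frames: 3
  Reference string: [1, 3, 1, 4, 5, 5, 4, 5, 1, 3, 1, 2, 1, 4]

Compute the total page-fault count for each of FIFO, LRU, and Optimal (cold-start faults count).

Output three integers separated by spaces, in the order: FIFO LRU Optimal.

Answer: 8 7 6

Derivation:
--- FIFO ---
  step 0: ref 1 -> FAULT, frames=[1,-,-] (faults so far: 1)
  step 1: ref 3 -> FAULT, frames=[1,3,-] (faults so far: 2)
  step 2: ref 1 -> HIT, frames=[1,3,-] (faults so far: 2)
  step 3: ref 4 -> FAULT, frames=[1,3,4] (faults so far: 3)
  step 4: ref 5 -> FAULT, evict 1, frames=[5,3,4] (faults so far: 4)
  step 5: ref 5 -> HIT, frames=[5,3,4] (faults so far: 4)
  step 6: ref 4 -> HIT, frames=[5,3,4] (faults so far: 4)
  step 7: ref 5 -> HIT, frames=[5,3,4] (faults so far: 4)
  step 8: ref 1 -> FAULT, evict 3, frames=[5,1,4] (faults so far: 5)
  step 9: ref 3 -> FAULT, evict 4, frames=[5,1,3] (faults so far: 6)
  step 10: ref 1 -> HIT, frames=[5,1,3] (faults so far: 6)
  step 11: ref 2 -> FAULT, evict 5, frames=[2,1,3] (faults so far: 7)
  step 12: ref 1 -> HIT, frames=[2,1,3] (faults so far: 7)
  step 13: ref 4 -> FAULT, evict 1, frames=[2,4,3] (faults so far: 8)
  FIFO total faults: 8
--- LRU ---
  step 0: ref 1 -> FAULT, frames=[1,-,-] (faults so far: 1)
  step 1: ref 3 -> FAULT, frames=[1,3,-] (faults so far: 2)
  step 2: ref 1 -> HIT, frames=[1,3,-] (faults so far: 2)
  step 3: ref 4 -> FAULT, frames=[1,3,4] (faults so far: 3)
  step 4: ref 5 -> FAULT, evict 3, frames=[1,5,4] (faults so far: 4)
  step 5: ref 5 -> HIT, frames=[1,5,4] (faults so far: 4)
  step 6: ref 4 -> HIT, frames=[1,5,4] (faults so far: 4)
  step 7: ref 5 -> HIT, frames=[1,5,4] (faults so far: 4)
  step 8: ref 1 -> HIT, frames=[1,5,4] (faults so far: 4)
  step 9: ref 3 -> FAULT, evict 4, frames=[1,5,3] (faults so far: 5)
  step 10: ref 1 -> HIT, frames=[1,5,3] (faults so far: 5)
  step 11: ref 2 -> FAULT, evict 5, frames=[1,2,3] (faults so far: 6)
  step 12: ref 1 -> HIT, frames=[1,2,3] (faults so far: 6)
  step 13: ref 4 -> FAULT, evict 3, frames=[1,2,4] (faults so far: 7)
  LRU total faults: 7
--- Optimal ---
  step 0: ref 1 -> FAULT, frames=[1,-,-] (faults so far: 1)
  step 1: ref 3 -> FAULT, frames=[1,3,-] (faults so far: 2)
  step 2: ref 1 -> HIT, frames=[1,3,-] (faults so far: 2)
  step 3: ref 4 -> FAULT, frames=[1,3,4] (faults so far: 3)
  step 4: ref 5 -> FAULT, evict 3, frames=[1,5,4] (faults so far: 4)
  step 5: ref 5 -> HIT, frames=[1,5,4] (faults so far: 4)
  step 6: ref 4 -> HIT, frames=[1,5,4] (faults so far: 4)
  step 7: ref 5 -> HIT, frames=[1,5,4] (faults so far: 4)
  step 8: ref 1 -> HIT, frames=[1,5,4] (faults so far: 4)
  step 9: ref 3 -> FAULT, evict 5, frames=[1,3,4] (faults so far: 5)
  step 10: ref 1 -> HIT, frames=[1,3,4] (faults so far: 5)
  step 11: ref 2 -> FAULT, evict 3, frames=[1,2,4] (faults so far: 6)
  step 12: ref 1 -> HIT, frames=[1,2,4] (faults so far: 6)
  step 13: ref 4 -> HIT, frames=[1,2,4] (faults so far: 6)
  Optimal total faults: 6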